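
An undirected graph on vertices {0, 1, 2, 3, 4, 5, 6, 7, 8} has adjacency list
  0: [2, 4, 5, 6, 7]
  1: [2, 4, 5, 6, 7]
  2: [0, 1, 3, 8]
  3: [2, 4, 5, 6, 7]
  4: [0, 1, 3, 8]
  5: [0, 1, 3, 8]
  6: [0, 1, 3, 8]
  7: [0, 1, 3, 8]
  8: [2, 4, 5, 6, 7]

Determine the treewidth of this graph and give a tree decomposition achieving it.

Treewidth 4.
Bags: B1 = {0, 1, 3, 5, 8}  B2 = {0, 1, 2, 3, 8}  B3 = {0, 1, 3, 7, 8}  B4 = {0, 1, 3, 4, 8}  B5 = {0, 1, 3, 6, 8}
Tree: B1–B2, B2–B3, B3–B4, B4–B5

The largest bag has 5 vertices, giving width 4; this decomposition certifies tw(G) ≤ 4. For the lower bound: the 5 vertex sets {3,5}, {1,2}, {7,8}, {0}, {4} are disjoint, each induces a connected subgraph, and every pair is joined by at least one edge of G. Contracting each set to a single vertex therefore yields K_{5} as a minor, and since treewidth is minor-monotone, tw(G) ≥ tw(K_{5}) = 4. Therefore the treewidth is 4.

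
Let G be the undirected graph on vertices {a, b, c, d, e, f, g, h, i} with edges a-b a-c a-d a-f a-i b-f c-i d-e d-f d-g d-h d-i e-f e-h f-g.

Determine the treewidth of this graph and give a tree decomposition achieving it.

The largest bag has 3 vertices, giving width 2; this decomposition certifies tw(G) ≤ 2. Conversely, {d, e, h} is a clique of size 3, and the vertices of any clique must share a bag in every tree decomposition; so some bag has ≥ 3 vertices and tw(G) ≥ 2. Therefore the treewidth is 2.

Treewidth 2.
One such decomposition:
Bags: B1 = {a, d, f}  B2 = {a, d, i}  B3 = {a, b, f}  B4 = {d, f, g}  B5 = {d, e, f}  B6 = {a, c, i}  B7 = {d, e, h}
Tree: B1–B2, B1–B3, B1–B4, B1–B5, B2–B6, B5–B7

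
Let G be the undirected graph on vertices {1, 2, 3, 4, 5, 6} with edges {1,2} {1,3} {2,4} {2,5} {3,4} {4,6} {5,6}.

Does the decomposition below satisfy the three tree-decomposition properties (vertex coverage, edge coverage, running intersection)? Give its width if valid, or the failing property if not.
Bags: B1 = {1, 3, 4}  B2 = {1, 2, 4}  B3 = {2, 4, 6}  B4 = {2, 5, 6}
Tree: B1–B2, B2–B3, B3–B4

Yes; width 2.

Checking the three conditions: (i) the bags cover all of {1, 2, 3, 4, 5, 6}; (ii) for each edge, some bag contains both endpoints; (iii) the bags containing any fixed vertex form a subtree. All hold, so the decomposition is valid with width 3 − 1 = 2.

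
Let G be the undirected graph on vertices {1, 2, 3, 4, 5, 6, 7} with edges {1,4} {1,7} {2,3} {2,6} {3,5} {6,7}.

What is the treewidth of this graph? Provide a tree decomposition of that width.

Treewidth 1.
Bags: B1 = {1, 4}  B2 = {1, 7}  B3 = {6, 7}  B4 = {2, 6}  B5 = {2, 3}  B6 = {3, 5}
Tree: B1–B2, B2–B3, B3–B4, B4–B5, B5–B6

The largest bag has 2 vertices, giving width 1; this decomposition certifies tw(G) ≤ 1. Any graph with an edge has treewidth ≥ 1, and G has the edge 4–1. The upper and lower bounds meet at 1, so that is the treewidth.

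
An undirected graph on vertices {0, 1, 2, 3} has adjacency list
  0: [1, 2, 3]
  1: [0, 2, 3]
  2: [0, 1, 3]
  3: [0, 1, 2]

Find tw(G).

3

A width-3 tree decomposition is:
Bags: B1 = {0, 1, 2, 3}
Tree: (single bag)
A single bag containing all 4 vertices is trivially a valid decomposition of width 3. On the other hand G contains the 4-clique {0, 1, 2, 3}. A clique must lie in a single bag of any decomposition, so no decomposition can have width below 3. The upper and lower bounds meet at 3, so that is the treewidth.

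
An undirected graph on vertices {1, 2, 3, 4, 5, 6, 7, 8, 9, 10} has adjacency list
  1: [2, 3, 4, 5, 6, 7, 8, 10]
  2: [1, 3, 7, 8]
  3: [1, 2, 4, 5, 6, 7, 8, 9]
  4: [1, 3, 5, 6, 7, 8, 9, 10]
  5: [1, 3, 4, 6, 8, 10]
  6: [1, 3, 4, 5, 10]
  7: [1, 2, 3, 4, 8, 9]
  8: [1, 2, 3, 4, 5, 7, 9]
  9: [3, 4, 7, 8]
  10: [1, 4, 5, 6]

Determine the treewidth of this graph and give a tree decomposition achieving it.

Treewidth 4.
One such decomposition:
Bags: B1 = {1, 3, 4, 5, 6}  B2 = {1, 3, 4, 5, 8}  B3 = {1, 3, 4, 7, 8}  B4 = {1, 4, 5, 6, 10}  B5 = {3, 4, 7, 8, 9}  B6 = {1, 2, 3, 7, 8}
Tree: B1–B2, B2–B3, B1–B4, B3–B5, B3–B6

The largest bag has 5 vertices, giving width 4; this decomposition certifies tw(G) ≤ 4. On the other hand G contains the 5-clique {1, 4, 5, 6, 10}. A clique must lie in a single bag of any decomposition, so no decomposition can have width below 4. Hence tw(G) = 4 exactly.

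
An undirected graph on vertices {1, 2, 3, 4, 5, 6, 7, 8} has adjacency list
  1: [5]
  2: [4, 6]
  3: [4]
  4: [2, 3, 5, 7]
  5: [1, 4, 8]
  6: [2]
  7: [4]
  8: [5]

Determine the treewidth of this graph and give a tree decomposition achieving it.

Each bag holds 2 vertices, so the decomposition has width 1, which upper-bounds the treewidth. Since G has at least one edge (e.g. 2–4), it is not an edgeless graph, so tw(G) ≥ 1. Hence tw(G) = 1 exactly.

Treewidth 1.
Bags: B1 = {2, 4}  B2 = {4, 5}  B3 = {2, 6}  B4 = {3, 4}  B5 = {4, 7}  B6 = {5, 8}  B7 = {1, 5}
Tree: B1–B2, B1–B3, B2–B4, B1–B5, B2–B6, B6–B7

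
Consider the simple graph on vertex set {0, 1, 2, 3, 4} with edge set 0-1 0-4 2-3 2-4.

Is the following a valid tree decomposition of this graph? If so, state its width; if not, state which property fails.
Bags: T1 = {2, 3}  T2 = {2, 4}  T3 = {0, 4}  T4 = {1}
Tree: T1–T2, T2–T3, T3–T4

No — edge (0,1) lies in no bag.

A tree decomposition must satisfy three properties: every vertex lies in some bag; for every edge, both endpoints lie together in some bag; and for every vertex, the bags containing it form a connected subtree. Here edge (0,1) lies in no bag, so the decomposition is invalid.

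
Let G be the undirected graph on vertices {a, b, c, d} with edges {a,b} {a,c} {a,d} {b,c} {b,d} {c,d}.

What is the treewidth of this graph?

A width-3 tree decomposition is:
Bags: B1 = {a, b, c, d}
Tree: (single bag)
With just one bag of size 4, the width is 4 − 1 = 3, so tw(G) ≤ 3. Conversely, {a, b, c, d} is a clique of size 4, and the vertices of any clique must share a bag in every tree decomposition; so some bag has ≥ 4 vertices and tw(G) ≥ 3. The upper and lower bounds meet at 3, so that is the treewidth.

3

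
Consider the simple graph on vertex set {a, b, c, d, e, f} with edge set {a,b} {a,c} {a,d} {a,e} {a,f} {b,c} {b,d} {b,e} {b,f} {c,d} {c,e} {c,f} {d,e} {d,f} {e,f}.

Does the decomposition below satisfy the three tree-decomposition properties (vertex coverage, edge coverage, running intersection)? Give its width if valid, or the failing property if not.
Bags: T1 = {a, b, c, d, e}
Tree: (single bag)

A tree decomposition must satisfy three properties: every vertex lies in some bag; for every edge, both endpoints lie together in some bag; and for every vertex, the bags containing it form a connected subtree. Here vertex f appears in no bag, so the decomposition is invalid.

No — vertex f appears in no bag.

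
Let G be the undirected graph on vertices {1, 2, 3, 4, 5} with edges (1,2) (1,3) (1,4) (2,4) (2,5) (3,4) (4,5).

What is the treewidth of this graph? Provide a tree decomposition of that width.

Each bag holds 3 vertices, so the decomposition has width 2, which upper-bounds the treewidth. For the lower bound, the 3 vertices {1, 2, 4} are pairwise adjacent, and any tree decomposition puts a clique entirely inside one bag — forcing width ≥ 2. Therefore the treewidth is 2.

Treewidth 2.
One optimal decomposition is:
Bags: B1 = {1, 2, 4}  B2 = {2, 4, 5}  B3 = {1, 3, 4}
Tree: B1–B2, B1–B3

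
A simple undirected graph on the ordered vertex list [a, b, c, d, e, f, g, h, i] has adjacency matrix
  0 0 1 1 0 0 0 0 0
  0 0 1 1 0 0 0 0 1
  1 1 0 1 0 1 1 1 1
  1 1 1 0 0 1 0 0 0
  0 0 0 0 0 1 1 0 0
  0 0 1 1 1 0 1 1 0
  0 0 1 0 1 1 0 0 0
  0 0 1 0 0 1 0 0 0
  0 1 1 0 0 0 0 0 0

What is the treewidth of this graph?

A width-2 tree decomposition is:
Bags: B1 = {b, c, d}  B2 = {b, c, i}  B3 = {c, d, f}  B4 = {c, f, h}  B5 = {c, f, g}  B6 = {e, f, g}  B7 = {a, c, d}
Tree: B1–B2, B1–B3, B3–B4, B4–B5, B5–B6, B3–B7
The largest bag has 3 vertices, giving width 2; this decomposition certifies tw(G) ≤ 2. Conversely, {e, f, g} is a clique of size 3, and the vertices of any clique must share a bag in every tree decomposition; so some bag has ≥ 3 vertices and tw(G) ≥ 2. Combining the bounds, tw(G) = 2.

2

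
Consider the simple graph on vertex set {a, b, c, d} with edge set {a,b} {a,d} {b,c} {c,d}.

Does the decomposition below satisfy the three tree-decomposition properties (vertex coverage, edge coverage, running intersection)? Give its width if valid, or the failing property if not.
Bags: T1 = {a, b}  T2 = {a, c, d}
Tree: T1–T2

No — edge (c,b) lies in no bag.

A tree decomposition must satisfy three properties: every vertex lies in some bag; for every edge, both endpoints lie together in some bag; and for every vertex, the bags containing it form a connected subtree. Here edge (c,b) lies in no bag, so the decomposition is invalid.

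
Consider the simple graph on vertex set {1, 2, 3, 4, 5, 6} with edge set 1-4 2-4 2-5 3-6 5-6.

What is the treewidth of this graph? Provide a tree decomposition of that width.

Treewidth 1.
One optimal decomposition is:
Bags: B1 = {3, 6}  B2 = {5, 6}  B3 = {2, 5}  B4 = {2, 4}  B5 = {1, 4}
Tree: B1–B2, B2–B3, B3–B4, B4–B5

Every bag has size at most 2, so the width is 2 − 1 = 1 and tw(G) ≤ 1. G has an edge, so its treewidth is at least 1. The upper and lower bounds meet at 1, so that is the treewidth.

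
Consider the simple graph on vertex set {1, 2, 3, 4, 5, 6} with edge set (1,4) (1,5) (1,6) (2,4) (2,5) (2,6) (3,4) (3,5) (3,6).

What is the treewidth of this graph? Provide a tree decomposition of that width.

Treewidth 3.
One such decomposition:
Bags: B1 = {1, 4, 5, 6}  B2 = {3, 4, 5, 6}  B3 = {2, 4, 5, 6}
Tree: B1–B2, B2–B3

The largest bag has 4 vertices, giving width 3; this decomposition certifies tw(G) ≤ 3. For the lower bound: the 4 vertex sets {1,4}, {3,6}, {5}, {2} are disjoint, each induces a connected subgraph, and every pair is joined by at least one edge of G. Contracting each set to a single vertex therefore yields K_{4} as a minor, and since treewidth is minor-monotone, tw(G) ≥ tw(K_{4}) = 3. The upper and lower bounds meet at 3, so that is the treewidth.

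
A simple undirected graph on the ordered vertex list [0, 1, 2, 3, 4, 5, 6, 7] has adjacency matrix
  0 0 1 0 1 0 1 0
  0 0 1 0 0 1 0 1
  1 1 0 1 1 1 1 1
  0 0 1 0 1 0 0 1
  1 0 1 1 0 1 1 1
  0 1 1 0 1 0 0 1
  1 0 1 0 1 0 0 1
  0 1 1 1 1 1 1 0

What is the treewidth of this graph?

A width-3 tree decomposition is:
Bags: B1 = {2, 4, 6, 7}  B2 = {2, 4, 5, 7}  B3 = {2, 3, 4, 7}  B4 = {1, 2, 5, 7}  B5 = {0, 2, 4, 6}
Tree: B1–B2, B2–B3, B2–B4, B1–B5
Every bag has size at most 4, so the width is 4 − 1 = 3 and tw(G) ≤ 3. For the lower bound, the 4 vertices {1, 2, 5, 7} are pairwise adjacent, and any tree decomposition puts a clique entirely inside one bag — forcing width ≥ 3. The upper and lower bounds meet at 3, so that is the treewidth.

3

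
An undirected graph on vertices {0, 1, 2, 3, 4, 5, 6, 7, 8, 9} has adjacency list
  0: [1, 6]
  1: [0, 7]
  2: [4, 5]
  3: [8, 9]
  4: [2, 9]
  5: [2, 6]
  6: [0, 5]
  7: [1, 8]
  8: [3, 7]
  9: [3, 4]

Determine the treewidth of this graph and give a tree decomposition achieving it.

The largest bag has 3 vertices, giving width 2; this decomposition certifies tw(G) ≤ 2. For the lower bound, G contains the cycle 7–1–0–6–5–2–4–9–3–8–7, so G is not a forest; only forests have treewidth ≤ 1, hence tw(G) ≥ 2. Hence tw(G) = 2 exactly.

Treewidth 2.
Bags: B1 = {0, 1, 7}  B2 = {0, 6, 7}  B3 = {5, 6, 7}  B4 = {2, 5, 7}  B5 = {2, 4, 7}  B6 = {4, 7, 9}  B7 = {3, 7, 9}  B8 = {3, 7, 8}
Tree: B1–B2, B2–B3, B3–B4, B4–B5, B5–B6, B6–B7, B7–B8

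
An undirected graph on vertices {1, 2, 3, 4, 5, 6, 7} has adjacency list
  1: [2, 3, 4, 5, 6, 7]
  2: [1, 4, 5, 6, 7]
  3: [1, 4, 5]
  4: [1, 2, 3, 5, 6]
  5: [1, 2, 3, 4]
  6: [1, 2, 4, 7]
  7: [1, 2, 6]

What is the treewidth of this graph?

3

A width-3 tree decomposition is:
Bags: B1 = {1, 2, 4, 5}  B2 = {1, 2, 4, 6}  B3 = {1, 2, 6, 7}  B4 = {1, 3, 4, 5}
Tree: B1–B2, B2–B3, B1–B4
Each bag holds 4 vertices, so the decomposition has width 3, which upper-bounds the treewidth. Conversely, {1, 2, 4, 5} is a clique of size 4, and the vertices of any clique must share a bag in every tree decomposition; so some bag has ≥ 4 vertices and tw(G) ≥ 3. Therefore the treewidth is 3.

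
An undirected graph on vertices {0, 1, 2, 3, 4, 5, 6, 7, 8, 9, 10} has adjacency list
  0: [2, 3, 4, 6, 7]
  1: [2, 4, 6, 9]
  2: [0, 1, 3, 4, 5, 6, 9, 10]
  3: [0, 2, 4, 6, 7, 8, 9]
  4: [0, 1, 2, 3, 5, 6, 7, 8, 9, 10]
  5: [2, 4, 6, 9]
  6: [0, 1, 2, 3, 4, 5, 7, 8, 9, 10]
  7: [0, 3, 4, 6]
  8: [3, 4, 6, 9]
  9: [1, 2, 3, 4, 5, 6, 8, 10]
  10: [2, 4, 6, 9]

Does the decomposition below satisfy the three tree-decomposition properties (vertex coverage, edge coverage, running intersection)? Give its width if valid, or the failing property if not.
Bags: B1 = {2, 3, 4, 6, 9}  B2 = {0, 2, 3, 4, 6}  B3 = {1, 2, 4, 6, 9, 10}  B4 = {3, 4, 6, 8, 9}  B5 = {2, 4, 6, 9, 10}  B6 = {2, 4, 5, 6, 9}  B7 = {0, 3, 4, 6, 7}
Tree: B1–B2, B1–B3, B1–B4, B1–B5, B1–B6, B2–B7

A tree decomposition must satisfy three properties: every vertex lies in some bag; for every edge, both endpoints lie together in some bag; and for every vertex, the bags containing it form a connected subtree. Here bags containing vertex 10 are not connected in the tree, so the decomposition is invalid.

No — bags containing vertex 10 are not connected in the tree.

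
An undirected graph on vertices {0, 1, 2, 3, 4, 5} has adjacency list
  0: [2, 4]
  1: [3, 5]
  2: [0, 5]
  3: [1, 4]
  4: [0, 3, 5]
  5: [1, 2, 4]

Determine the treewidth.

2

A width-2 tree decomposition is:
Bags: B1 = {1, 3, 4}  B2 = {1, 4, 5}  B3 = {0, 4, 5}  B4 = {0, 2, 5}
Tree: B1–B2, B2–B3, B3–B4
Every bag has size at most 3, so the width is 3 − 1 = 2 and tw(G) ≤ 2. For the lower bound, G contains the cycle 3–1–5–4–3, so G is not a forest; only forests have treewidth ≤ 1, hence tw(G) ≥ 2. Therefore the treewidth is 2.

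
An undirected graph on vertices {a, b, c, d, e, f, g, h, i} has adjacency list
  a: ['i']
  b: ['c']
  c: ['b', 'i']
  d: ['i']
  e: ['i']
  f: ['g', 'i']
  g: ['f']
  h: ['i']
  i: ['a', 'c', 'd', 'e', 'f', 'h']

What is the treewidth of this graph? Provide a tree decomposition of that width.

Each bag holds 2 vertices, so the decomposition has width 1, which upper-bounds the treewidth. Any graph with an edge has treewidth ≥ 1, and G has the edge i–a. Therefore the treewidth is 1.

Treewidth 1.
Bags: B1 = {a, i}  B2 = {f, i}  B3 = {h, i}  B4 = {f, g}  B5 = {c, i}  B6 = {b, c}  B7 = {e, i}  B8 = {d, i}
Tree: B1–B2, B2–B3, B2–B4, B1–B5, B5–B6, B5–B7, B2–B8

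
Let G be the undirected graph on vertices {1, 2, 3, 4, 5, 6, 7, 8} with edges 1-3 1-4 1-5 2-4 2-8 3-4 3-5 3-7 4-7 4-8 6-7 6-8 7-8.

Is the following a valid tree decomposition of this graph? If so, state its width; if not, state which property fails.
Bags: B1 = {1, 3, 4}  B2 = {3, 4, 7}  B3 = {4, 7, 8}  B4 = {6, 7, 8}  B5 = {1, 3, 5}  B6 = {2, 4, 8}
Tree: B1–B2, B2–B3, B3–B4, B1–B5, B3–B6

Every vertex of G appears in some bag (union = {1, 2, 3, 4, 5, 6, 7, 8}); every edge is covered by a bag; and for each vertex v the set of bags containing v is connected in the bag tree. The decomposition is therefore valid. The largest bag has 3 vertices, so the width is 2.

Yes; width 2.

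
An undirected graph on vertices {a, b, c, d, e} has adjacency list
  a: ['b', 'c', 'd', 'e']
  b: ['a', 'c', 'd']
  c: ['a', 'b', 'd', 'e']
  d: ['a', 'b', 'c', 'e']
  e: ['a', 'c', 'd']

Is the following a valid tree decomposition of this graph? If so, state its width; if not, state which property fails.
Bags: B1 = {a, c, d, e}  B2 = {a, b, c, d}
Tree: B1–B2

Checking the three conditions: (i) the bags cover all of {a, b, c, d, e}; (ii) for each edge, some bag contains both endpoints; (iii) the bags containing any fixed vertex form a subtree. All hold, so the decomposition is valid with width 4 − 1 = 3.

Yes; width 3.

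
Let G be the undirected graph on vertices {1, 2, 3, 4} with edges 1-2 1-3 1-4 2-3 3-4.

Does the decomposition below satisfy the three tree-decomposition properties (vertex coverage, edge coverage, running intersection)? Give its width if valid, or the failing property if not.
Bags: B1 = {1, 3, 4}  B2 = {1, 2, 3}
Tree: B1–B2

Yes; width 2.

Every vertex of G appears in some bag (union = {1, 2, 3, 4}); every edge is covered by a bag; and for each vertex v the set of bags containing v is connected in the bag tree. The decomposition is therefore valid. The largest bag has 3 vertices, so the width is 2.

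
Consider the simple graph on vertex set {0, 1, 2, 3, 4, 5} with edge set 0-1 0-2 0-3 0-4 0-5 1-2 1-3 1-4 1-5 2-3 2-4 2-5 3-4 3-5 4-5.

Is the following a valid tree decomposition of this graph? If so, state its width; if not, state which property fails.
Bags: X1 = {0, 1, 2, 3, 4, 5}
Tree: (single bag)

Yes; width 5.

Vertex coverage: the bags together contain {0, 1, 2, 3, 4, 5}, the full vertex set. Edge coverage: each edge of G has both endpoints in at least one bag. Running intersection: for every vertex, the bags containing it form a connected subtree. All three properties hold, so this is a valid tree decomposition of width max|bag| − 1 = 5, and hence tw(G) ≤ 5.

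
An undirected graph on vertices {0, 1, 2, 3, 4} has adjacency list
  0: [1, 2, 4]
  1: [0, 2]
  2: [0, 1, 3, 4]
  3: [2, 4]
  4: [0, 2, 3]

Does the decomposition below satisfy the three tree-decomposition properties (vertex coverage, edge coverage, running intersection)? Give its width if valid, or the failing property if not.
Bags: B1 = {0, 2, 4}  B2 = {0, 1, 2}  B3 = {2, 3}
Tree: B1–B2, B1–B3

A tree decomposition must satisfy three properties: every vertex lies in some bag; for every edge, both endpoints lie together in some bag; and for every vertex, the bags containing it form a connected subtree. Here edge (4,3) lies in no bag, so the decomposition is invalid.

No — edge (4,3) lies in no bag.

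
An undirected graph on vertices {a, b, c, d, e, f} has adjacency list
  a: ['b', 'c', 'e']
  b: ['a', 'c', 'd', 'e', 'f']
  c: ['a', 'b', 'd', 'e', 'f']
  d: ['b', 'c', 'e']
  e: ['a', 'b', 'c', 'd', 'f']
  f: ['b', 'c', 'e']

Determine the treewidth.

3

A width-3 tree decomposition is:
Bags: B1 = {a, b, c, e}  B2 = {b, c, e, f}  B3 = {b, c, d, e}
Tree: B1–B2, B2–B3
Each bag holds 4 vertices, so the decomposition has width 3, which upper-bounds the treewidth. On the other hand G contains the 4-clique {b, c, d, e}. A clique must lie in a single bag of any decomposition, so no decomposition can have width below 3. Therefore the treewidth is 3.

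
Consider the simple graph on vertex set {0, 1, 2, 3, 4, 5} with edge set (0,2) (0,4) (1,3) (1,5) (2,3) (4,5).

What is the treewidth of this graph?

A width-2 tree decomposition is:
Bags: B1 = {1, 3, 5}  B2 = {3, 4, 5}  B3 = {0, 3, 4}  B4 = {0, 2, 3}
Tree: B1–B2, B2–B3, B3–B4
The largest bag has 3 vertices, giving width 2; this decomposition certifies tw(G) ≤ 2. The edges 3–1–5–4–0–2–3 form a cycle, so G is not a tree and its treewidth is at least 2. Hence tw(G) = 2 exactly.

2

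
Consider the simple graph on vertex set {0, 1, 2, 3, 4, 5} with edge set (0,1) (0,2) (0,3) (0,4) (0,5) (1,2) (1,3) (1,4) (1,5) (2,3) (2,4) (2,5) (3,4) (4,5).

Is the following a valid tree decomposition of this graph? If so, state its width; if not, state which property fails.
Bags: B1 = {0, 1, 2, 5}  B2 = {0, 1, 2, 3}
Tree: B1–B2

No — vertex 4 appears in no bag.

A tree decomposition must satisfy three properties: every vertex lies in some bag; for every edge, both endpoints lie together in some bag; and for every vertex, the bags containing it form a connected subtree. Here vertex 4 appears in no bag, so the decomposition is invalid.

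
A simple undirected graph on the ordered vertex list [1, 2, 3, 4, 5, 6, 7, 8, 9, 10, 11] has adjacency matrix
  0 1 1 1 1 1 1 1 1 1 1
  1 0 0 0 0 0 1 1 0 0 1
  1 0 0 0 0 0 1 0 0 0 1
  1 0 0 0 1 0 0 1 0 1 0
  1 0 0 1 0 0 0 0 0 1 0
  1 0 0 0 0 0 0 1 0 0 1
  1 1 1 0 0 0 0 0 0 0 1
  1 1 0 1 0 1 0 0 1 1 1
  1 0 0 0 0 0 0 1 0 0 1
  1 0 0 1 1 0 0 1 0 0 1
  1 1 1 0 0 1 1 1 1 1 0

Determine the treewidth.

3

A width-3 tree decomposition is:
Bags: B1 = {1, 2, 8, 11}  B2 = {1, 2, 7, 11}  B3 = {1, 8, 10, 11}  B4 = {1, 8, 9, 11}  B5 = {1, 4, 8, 10}  B6 = {1, 3, 7, 11}  B7 = {1, 4, 5, 10}  B8 = {1, 6, 8, 11}
Tree: B1–B2, B1–B3, B1–B4, B3–B5, B2–B6, B5–B7, B4–B8
Each bag holds 4 vertices, so the decomposition has width 3, which upper-bounds the treewidth. For the lower bound, the 4 vertices {1, 8, 9, 11} are pairwise adjacent, and any tree decomposition puts a clique entirely inside one bag — forcing width ≥ 3. Hence tw(G) = 3 exactly.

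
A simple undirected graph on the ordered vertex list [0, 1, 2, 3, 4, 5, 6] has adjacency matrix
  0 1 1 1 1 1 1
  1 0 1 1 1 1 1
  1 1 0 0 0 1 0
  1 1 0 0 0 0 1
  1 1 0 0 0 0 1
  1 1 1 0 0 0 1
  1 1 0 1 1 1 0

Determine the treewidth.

3

A width-3 tree decomposition is:
Bags: B1 = {0, 1, 4, 6}  B2 = {0, 1, 3, 6}  B3 = {0, 1, 5, 6}  B4 = {0, 1, 2, 5}
Tree: B1–B2, B2–B3, B3–B4
Every bag has size at most 4, so the width is 4 − 1 = 3 and tw(G) ≤ 3. Conversely, {0, 1, 2, 5} is a clique of size 4, and the vertices of any clique must share a bag in every tree decomposition; so some bag has ≥ 4 vertices and tw(G) ≥ 3. Combining the bounds, tw(G) = 3.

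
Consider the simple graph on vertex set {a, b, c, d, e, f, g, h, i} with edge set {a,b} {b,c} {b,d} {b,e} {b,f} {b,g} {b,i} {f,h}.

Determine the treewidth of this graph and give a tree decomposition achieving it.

The largest bag has 2 vertices, giving width 1; this decomposition certifies tw(G) ≤ 1. Any graph with an edge has treewidth ≥ 1, and G has the edge b–d. Hence tw(G) = 1 exactly.

Treewidth 1.
One such decomposition:
Bags: B1 = {b, d}  B2 = {b, g}  B3 = {b, f}  B4 = {b, i}  B5 = {b, e}  B6 = {b, c}  B7 = {a, b}  B8 = {f, h}
Tree: B1–B2, B2–B3, B3–B4, B1–B5, B3–B6, B6–B7, B3–B8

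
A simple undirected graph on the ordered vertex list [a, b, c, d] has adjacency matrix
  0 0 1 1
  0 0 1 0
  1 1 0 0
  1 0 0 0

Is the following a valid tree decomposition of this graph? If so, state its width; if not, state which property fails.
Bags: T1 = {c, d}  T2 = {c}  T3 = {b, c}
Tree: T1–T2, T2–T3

A tree decomposition must satisfy three properties: every vertex lies in some bag; for every edge, both endpoints lie together in some bag; and for every vertex, the bags containing it form a connected subtree. Here vertex a appears in no bag, so the decomposition is invalid.

No — vertex a appears in no bag.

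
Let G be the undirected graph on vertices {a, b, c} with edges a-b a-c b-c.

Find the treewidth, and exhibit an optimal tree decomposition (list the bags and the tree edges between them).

A single bag containing all 3 vertices is trivially a valid decomposition of width 2. On the other hand G contains the 3-clique {a, b, c}. A clique must lie in a single bag of any decomposition, so no decomposition can have width below 2. Hence tw(G) = 2 exactly.

Treewidth 2.
One optimal decomposition is:
Bags: B1 = {a, b, c}
Tree: (single bag)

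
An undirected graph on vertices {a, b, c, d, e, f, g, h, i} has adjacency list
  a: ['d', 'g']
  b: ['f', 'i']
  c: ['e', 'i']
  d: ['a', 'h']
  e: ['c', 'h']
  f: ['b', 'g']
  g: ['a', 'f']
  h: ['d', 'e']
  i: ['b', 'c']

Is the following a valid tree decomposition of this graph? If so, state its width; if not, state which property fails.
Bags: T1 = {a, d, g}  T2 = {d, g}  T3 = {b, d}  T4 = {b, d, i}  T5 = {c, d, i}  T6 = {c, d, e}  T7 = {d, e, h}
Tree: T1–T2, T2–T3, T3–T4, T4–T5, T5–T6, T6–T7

A tree decomposition must satisfy three properties: every vertex lies in some bag; for every edge, both endpoints lie together in some bag; and for every vertex, the bags containing it form a connected subtree. Here vertex f appears in no bag, so the decomposition is invalid.

No — vertex f appears in no bag.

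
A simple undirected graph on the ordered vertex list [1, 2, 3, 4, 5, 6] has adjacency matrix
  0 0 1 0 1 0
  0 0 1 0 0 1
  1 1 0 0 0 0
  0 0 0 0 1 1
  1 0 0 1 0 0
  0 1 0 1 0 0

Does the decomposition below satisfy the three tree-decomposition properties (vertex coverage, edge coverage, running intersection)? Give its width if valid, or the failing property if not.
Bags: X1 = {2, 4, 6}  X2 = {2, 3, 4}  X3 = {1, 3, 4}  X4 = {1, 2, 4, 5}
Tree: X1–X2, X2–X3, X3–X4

No — bags containing vertex 2 are not connected in the tree.

A tree decomposition must satisfy three properties: every vertex lies in some bag; for every edge, both endpoints lie together in some bag; and for every vertex, the bags containing it form a connected subtree. Here bags containing vertex 2 are not connected in the tree, so the decomposition is invalid.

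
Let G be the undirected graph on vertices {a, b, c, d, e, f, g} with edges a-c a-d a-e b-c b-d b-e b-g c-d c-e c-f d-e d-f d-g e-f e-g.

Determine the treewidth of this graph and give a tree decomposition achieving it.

Every bag has size at most 4, so the width is 4 − 1 = 3 and tw(G) ≤ 3. For the lower bound, the 4 vertices {b, d, e, g} are pairwise adjacent, and any tree decomposition puts a clique entirely inside one bag — forcing width ≥ 3. Hence tw(G) = 3 exactly.

Treewidth 3.
Bags: B1 = {b, c, d, e}  B2 = {b, d, e, g}  B3 = {a, c, d, e}  B4 = {c, d, e, f}
Tree: B1–B2, B1–B3, B1–B4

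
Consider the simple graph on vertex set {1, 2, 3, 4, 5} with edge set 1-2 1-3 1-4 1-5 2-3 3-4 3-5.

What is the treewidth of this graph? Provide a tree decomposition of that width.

Every bag has size at most 3, so the width is 3 − 1 = 2 and tw(G) ≤ 2. For the lower bound, the 3 vertices {1, 2, 3} are pairwise adjacent, and any tree decomposition puts a clique entirely inside one bag — forcing width ≥ 2. Therefore the treewidth is 2.

Treewidth 2.
One optimal decomposition is:
Bags: B1 = {1, 3, 5}  B2 = {1, 2, 3}  B3 = {1, 3, 4}
Tree: B1–B2, B2–B3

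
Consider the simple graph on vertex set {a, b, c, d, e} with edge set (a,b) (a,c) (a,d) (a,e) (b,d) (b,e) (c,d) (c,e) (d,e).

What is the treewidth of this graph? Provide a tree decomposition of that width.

Treewidth 3.
Bags: B1 = {a, c, d, e}  B2 = {a, b, d, e}
Tree: B1–B2

The largest bag has 4 vertices, giving width 3; this decomposition certifies tw(G) ≤ 3. On the other hand G contains the 4-clique {a, c, d, e}. A clique must lie in a single bag of any decomposition, so no decomposition can have width below 3. Combining the bounds, tw(G) = 3.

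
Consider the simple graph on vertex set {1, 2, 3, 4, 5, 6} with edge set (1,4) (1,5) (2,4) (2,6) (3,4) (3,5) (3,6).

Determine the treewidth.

A width-2 tree decomposition is:
Bags: B1 = {2, 4, 6}  B2 = {3, 4, 6}  B3 = {1, 3, 4}  B4 = {1, 3, 5}
Tree: B1–B2, B2–B3, B3–B4
Each bag holds 3 vertices, so the decomposition has width 2, which upper-bounds the treewidth. For the lower bound, G contains the cycle 2–6–3–4–2, so G is not a forest; only forests have treewidth ≤ 1, hence tw(G) ≥ 2. Hence tw(G) = 2 exactly.

2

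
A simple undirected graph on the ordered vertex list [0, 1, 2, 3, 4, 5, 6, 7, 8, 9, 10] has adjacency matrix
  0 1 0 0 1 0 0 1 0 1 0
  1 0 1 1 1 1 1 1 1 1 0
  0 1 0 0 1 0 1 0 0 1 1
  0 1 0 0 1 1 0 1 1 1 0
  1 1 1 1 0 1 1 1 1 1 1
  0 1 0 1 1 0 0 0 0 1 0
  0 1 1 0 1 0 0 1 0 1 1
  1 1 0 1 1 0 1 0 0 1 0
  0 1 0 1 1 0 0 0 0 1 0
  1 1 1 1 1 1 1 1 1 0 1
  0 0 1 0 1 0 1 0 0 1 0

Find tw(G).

4

A width-4 tree decomposition is:
Bags: B1 = {1, 4, 6, 7, 9}  B2 = {1, 2, 4, 6, 9}  B3 = {1, 3, 4, 7, 9}  B4 = {1, 3, 4, 8, 9}  B5 = {2, 4, 6, 9, 10}  B6 = {1, 3, 4, 5, 9}  B7 = {0, 1, 4, 7, 9}
Tree: B1–B2, B1–B3, B3–B4, B2–B5, B4–B6, B1–B7
Each bag holds 5 vertices, so the decomposition has width 4, which upper-bounds the treewidth. On the other hand G contains the 5-clique {0, 1, 4, 7, 9}. A clique must lie in a single bag of any decomposition, so no decomposition can have width below 4. Hence tw(G) = 4 exactly.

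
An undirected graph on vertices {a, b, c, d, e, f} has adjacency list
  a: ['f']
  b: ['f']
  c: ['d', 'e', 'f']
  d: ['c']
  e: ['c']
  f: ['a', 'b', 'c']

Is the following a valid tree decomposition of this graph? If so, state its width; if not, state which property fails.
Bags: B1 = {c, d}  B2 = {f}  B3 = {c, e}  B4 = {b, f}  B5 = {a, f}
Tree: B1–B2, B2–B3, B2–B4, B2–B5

No — edge (c,f) lies in no bag.

A tree decomposition must satisfy three properties: every vertex lies in some bag; for every edge, both endpoints lie together in some bag; and for every vertex, the bags containing it form a connected subtree. Here edge (c,f) lies in no bag, so the decomposition is invalid.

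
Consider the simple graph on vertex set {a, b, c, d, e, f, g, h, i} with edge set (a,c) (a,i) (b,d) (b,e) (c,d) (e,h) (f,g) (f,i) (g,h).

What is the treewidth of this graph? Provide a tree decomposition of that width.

The largest bag has 3 vertices, giving width 2; this decomposition certifies tw(G) ≤ 2. For the lower bound, G contains the cycle h–g–f–i–a–c–d–b–e–h, so G is not a forest; only forests have treewidth ≤ 1, hence tw(G) ≥ 2. Combining the bounds, tw(G) = 2.

Treewidth 2.
One optimal decomposition is:
Bags: B1 = {f, g, h}  B2 = {f, h, i}  B3 = {a, h, i}  B4 = {a, c, h}  B5 = {c, d, h}  B6 = {b, d, h}  B7 = {b, e, h}
Tree: B1–B2, B2–B3, B3–B4, B4–B5, B5–B6, B6–B7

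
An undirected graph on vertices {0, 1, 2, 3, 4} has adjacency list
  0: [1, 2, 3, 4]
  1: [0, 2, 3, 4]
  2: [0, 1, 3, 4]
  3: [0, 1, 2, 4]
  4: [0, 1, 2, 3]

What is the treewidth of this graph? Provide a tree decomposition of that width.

Treewidth 4.
One such decomposition:
Bags: B1 = {0, 1, 2, 3, 4}
Tree: (single bag)

A single bag containing all 5 vertices is trivially a valid decomposition of width 4. On the other hand G contains the 5-clique {0, 1, 2, 3, 4}. A clique must lie in a single bag of any decomposition, so no decomposition can have width below 4. Combining the bounds, tw(G) = 4.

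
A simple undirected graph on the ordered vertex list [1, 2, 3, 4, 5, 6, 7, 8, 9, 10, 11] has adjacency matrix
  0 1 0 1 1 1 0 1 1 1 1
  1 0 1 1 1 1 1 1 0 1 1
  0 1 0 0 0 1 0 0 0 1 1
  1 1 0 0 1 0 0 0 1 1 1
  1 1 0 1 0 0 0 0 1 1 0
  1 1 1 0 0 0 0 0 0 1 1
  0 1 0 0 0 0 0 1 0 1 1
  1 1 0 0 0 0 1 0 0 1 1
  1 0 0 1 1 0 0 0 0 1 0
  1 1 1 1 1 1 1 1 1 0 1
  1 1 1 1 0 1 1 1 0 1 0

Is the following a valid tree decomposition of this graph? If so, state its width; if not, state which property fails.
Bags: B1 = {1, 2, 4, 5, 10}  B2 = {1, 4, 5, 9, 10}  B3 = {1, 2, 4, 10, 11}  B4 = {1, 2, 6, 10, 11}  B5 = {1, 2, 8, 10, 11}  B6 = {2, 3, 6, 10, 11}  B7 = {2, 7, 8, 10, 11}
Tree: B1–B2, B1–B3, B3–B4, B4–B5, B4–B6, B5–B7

Yes; width 4.

Vertex coverage: the bags together contain {1, 2, 3, 4, 5, 6, 7, 8, 9, 10, 11}, the full vertex set. Edge coverage: each edge of G has both endpoints in at least one bag. Running intersection: for every vertex, the bags containing it form a connected subtree. All three properties hold, so this is a valid tree decomposition of width max|bag| − 1 = 4, and hence tw(G) ≤ 4.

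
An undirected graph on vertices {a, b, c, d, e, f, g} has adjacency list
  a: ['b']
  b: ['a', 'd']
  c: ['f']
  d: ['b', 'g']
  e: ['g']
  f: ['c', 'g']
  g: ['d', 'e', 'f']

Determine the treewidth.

A width-1 tree decomposition is:
Bags: B1 = {f, g}  B2 = {c, f}  B3 = {d, g}  B4 = {b, d}  B5 = {e, g}  B6 = {a, b}
Tree: B1–B2, B1–B3, B3–B4, B1–B5, B4–B6
Every bag has size at most 2, so the width is 2 − 1 = 1 and tw(G) ≤ 1. Since G has at least one edge (e.g. g–f), it is not an edgeless graph, so tw(G) ≥ 1. Therefore the treewidth is 1.

1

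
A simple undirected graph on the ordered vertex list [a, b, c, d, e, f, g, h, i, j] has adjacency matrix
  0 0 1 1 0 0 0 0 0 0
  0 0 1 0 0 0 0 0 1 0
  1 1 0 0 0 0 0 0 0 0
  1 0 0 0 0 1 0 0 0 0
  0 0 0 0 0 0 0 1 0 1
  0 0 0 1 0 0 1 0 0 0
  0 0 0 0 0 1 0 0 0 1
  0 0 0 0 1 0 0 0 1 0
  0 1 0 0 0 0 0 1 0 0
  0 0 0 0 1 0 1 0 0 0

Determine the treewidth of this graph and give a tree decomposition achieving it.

Treewidth 2.
One such decomposition:
Bags: B1 = {f, g, j}  B2 = {e, f, j}  B3 = {e, f, h}  B4 = {f, h, i}  B5 = {b, f, i}  B6 = {b, c, f}  B7 = {a, c, f}  B8 = {a, d, f}
Tree: B1–B2, B2–B3, B3–B4, B4–B5, B5–B6, B6–B7, B7–B8

The largest bag has 3 vertices, giving width 2; this decomposition certifies tw(G) ≤ 2. For the lower bound, G contains the cycle f–g–j–e–h–i–b–c–a–d–f, so G is not a forest; only forests have treewidth ≤ 1, hence tw(G) ≥ 2. Combining the bounds, tw(G) = 2.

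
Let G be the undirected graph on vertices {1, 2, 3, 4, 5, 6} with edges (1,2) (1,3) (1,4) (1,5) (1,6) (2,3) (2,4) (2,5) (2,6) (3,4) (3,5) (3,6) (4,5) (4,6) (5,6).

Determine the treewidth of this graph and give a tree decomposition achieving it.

Treewidth 5.
One optimal decomposition is:
Bags: B1 = {1, 2, 3, 4, 5, 6}
Tree: (single bag)

A single bag containing all 6 vertices is trivially a valid decomposition of width 5. On the other hand G contains the 6-clique {1, 2, 3, 4, 5, 6}. A clique must lie in a single bag of any decomposition, so no decomposition can have width below 5. Hence tw(G) = 5 exactly.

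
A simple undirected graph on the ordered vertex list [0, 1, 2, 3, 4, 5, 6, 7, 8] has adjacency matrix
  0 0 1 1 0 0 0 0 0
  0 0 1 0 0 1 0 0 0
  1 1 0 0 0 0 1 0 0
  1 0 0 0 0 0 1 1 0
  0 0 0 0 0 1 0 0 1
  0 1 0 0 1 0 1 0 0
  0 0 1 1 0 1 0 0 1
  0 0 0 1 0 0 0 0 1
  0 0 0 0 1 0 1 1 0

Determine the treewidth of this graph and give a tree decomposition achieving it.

Each bag holds 4 vertices, so the decomposition has width 3, which upper-bounds the treewidth. For the lower bound: the 4 vertex sets {4,7,8}, {3}, {6}, {0,1,2,5} are disjoint, each induces a connected subgraph, and every pair is joined by at least one edge of G. Contracting each set to a single vertex therefore yields K_{4} as a minor, and since treewidth is minor-monotone, tw(G) ≥ tw(K_{4}) = 3. The upper and lower bounds meet at 3, so that is the treewidth.

Treewidth 3.
Bags: B1 = {3, 4, 7, 8}  B2 = {3, 4, 6, 8}  B3 = {3, 4, 5, 6}  B4 = {0, 3, 5, 6}  B5 = {0, 2, 5, 6}  B6 = {0, 1, 2, 5}
Tree: B1–B2, B2–B3, B3–B4, B4–B5, B5–B6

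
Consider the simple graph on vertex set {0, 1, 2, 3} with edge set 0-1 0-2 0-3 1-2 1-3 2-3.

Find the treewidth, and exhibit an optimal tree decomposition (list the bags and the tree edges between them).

Treewidth 3.
One such decomposition:
Bags: B1 = {0, 1, 2, 3}
Tree: (single bag)

With just one bag of size 4, the width is 4 − 1 = 3, so tw(G) ≤ 3. Conversely, {0, 1, 2, 3} is a clique of size 4, and the vertices of any clique must share a bag in every tree decomposition; so some bag has ≥ 4 vertices and tw(G) ≥ 3. Hence tw(G) = 3 exactly.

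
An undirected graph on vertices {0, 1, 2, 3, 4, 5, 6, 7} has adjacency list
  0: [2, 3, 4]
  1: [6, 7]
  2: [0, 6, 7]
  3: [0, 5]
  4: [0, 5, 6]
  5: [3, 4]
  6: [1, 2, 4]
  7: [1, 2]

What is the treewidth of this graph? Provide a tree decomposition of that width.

Treewidth 2.
Bags: B1 = {1, 6, 7}  B2 = {2, 6, 7}  B3 = {2, 4, 6}  B4 = {0, 2, 4}  B5 = {0, 4, 5}  B6 = {0, 3, 5}
Tree: B1–B2, B2–B3, B3–B4, B4–B5, B5–B6

The largest bag has 3 vertices, giving width 2; this decomposition certifies tw(G) ≤ 2. The edges 1–7–2–6–1 form a cycle, so G is not a tree and its treewidth is at least 2. The upper and lower bounds meet at 2, so that is the treewidth.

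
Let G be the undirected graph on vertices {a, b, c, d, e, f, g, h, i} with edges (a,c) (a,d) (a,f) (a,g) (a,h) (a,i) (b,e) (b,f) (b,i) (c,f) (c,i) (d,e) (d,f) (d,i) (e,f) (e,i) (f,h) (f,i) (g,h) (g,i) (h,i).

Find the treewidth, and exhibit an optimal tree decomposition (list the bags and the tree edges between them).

Every bag has size at most 4, so the width is 4 − 1 = 3 and tw(G) ≤ 3. Conversely, {a, g, h, i} is a clique of size 4, and the vertices of any clique must share a bag in every tree decomposition; so some bag has ≥ 4 vertices and tw(G) ≥ 3. Therefore the treewidth is 3.

Treewidth 3.
One optimal decomposition is:
Bags: B1 = {d, e, f, i}  B2 = {a, d, f, i}  B3 = {a, c, f, i}  B4 = {a, f, h, i}  B5 = {b, e, f, i}  B6 = {a, g, h, i}
Tree: B1–B2, B2–B3, B3–B4, B1–B5, B4–B6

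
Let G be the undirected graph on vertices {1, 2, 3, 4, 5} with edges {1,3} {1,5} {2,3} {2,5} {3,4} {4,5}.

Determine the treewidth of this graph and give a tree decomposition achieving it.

Treewidth 2.
Bags: B1 = {2, 3, 5}  B2 = {1, 3, 5}  B3 = {3, 4, 5}
Tree: B1–B2, B2–B3

The largest bag has 3 vertices, giving width 2; this decomposition certifies tw(G) ≤ 2. For the lower bound, G contains the cycle 3–2–5–1–3, so G is not a forest; only forests have treewidth ≤ 1, hence tw(G) ≥ 2. The upper and lower bounds meet at 2, so that is the treewidth.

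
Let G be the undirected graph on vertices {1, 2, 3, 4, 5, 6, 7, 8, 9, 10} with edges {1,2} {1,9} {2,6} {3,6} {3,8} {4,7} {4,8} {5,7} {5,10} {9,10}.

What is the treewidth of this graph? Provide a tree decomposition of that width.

Every bag has size at most 3, so the width is 3 − 1 = 2 and tw(G) ≤ 2. For the lower bound, G contains the cycle 1–9–10–5–7–4–8–3–6–2–1, so G is not a forest; only forests have treewidth ≤ 1, hence tw(G) ≥ 2. The upper and lower bounds meet at 2, so that is the treewidth.

Treewidth 2.
Bags: B1 = {1, 9, 10}  B2 = {1, 5, 10}  B3 = {1, 5, 7}  B4 = {1, 4, 7}  B5 = {1, 4, 8}  B6 = {1, 3, 8}  B7 = {1, 3, 6}  B8 = {1, 2, 6}
Tree: B1–B2, B2–B3, B3–B4, B4–B5, B5–B6, B6–B7, B7–B8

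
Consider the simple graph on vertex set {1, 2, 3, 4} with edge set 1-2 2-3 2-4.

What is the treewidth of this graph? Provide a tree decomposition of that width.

Every bag has size at most 2, so the width is 2 − 1 = 1 and tw(G) ≤ 1. G has an edge, so its treewidth is at least 1. Hence tw(G) = 1 exactly.

Treewidth 1.
Bags: B1 = {2, 3}  B2 = {2, 4}  B3 = {1, 2}
Tree: B1–B2, B1–B3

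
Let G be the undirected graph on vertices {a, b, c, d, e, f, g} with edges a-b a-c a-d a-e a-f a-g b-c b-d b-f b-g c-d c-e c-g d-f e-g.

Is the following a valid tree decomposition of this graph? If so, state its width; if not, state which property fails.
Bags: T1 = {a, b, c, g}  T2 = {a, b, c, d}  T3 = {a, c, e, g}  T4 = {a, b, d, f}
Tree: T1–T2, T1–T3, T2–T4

Yes; width 3.

Every vertex of G appears in some bag (union = {a, b, c, d, e, f, g}); every edge is covered by a bag; and for each vertex v the set of bags containing v is connected in the bag tree. The decomposition is therefore valid. The largest bag has 4 vertices, so the width is 3.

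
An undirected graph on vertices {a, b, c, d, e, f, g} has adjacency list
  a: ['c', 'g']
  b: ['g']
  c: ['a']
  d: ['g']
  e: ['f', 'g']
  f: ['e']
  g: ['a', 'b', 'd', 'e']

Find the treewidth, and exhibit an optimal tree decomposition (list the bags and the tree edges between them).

The largest bag has 2 vertices, giving width 1; this decomposition certifies tw(G) ≤ 1. Since G has at least one edge (e.g. e–g), it is not an edgeless graph, so tw(G) ≥ 1. Combining the bounds, tw(G) = 1.

Treewidth 1.
One such decomposition:
Bags: B1 = {e, g}  B2 = {e, f}  B3 = {a, g}  B4 = {d, g}  B5 = {b, g}  B6 = {a, c}
Tree: B1–B2, B1–B3, B1–B4, B4–B5, B3–B6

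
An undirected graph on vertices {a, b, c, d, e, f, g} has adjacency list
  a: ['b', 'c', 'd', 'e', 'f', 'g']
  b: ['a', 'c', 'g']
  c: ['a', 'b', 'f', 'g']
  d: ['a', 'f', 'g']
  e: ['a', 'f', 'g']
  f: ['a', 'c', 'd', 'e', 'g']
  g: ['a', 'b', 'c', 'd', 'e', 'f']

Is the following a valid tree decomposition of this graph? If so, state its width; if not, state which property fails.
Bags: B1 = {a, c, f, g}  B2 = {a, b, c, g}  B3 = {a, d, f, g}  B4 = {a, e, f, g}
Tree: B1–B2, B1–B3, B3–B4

Yes; width 3.

Checking the three conditions: (i) the bags cover all of {a, b, c, d, e, f, g}; (ii) for each edge, some bag contains both endpoints; (iii) the bags containing any fixed vertex form a subtree. All hold, so the decomposition is valid with width 4 − 1 = 3.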